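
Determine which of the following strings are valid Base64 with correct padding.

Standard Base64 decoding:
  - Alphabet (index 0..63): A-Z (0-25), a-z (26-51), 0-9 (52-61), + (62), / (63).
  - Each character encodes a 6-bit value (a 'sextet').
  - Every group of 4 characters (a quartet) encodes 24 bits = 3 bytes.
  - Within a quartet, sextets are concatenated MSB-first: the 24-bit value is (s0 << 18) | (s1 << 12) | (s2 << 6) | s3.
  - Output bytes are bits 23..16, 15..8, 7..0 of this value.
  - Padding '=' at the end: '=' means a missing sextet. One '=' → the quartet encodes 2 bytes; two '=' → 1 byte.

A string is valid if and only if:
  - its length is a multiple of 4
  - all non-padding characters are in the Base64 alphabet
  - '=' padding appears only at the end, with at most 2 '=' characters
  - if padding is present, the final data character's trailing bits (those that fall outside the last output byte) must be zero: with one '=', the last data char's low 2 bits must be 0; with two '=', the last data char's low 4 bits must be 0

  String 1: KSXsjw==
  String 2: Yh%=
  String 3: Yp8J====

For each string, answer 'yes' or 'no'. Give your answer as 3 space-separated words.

Answer: yes no no

Derivation:
String 1: 'KSXsjw==' → valid
String 2: 'Yh%=' → invalid (bad char(s): ['%'])
String 3: 'Yp8J====' → invalid (4 pad chars (max 2))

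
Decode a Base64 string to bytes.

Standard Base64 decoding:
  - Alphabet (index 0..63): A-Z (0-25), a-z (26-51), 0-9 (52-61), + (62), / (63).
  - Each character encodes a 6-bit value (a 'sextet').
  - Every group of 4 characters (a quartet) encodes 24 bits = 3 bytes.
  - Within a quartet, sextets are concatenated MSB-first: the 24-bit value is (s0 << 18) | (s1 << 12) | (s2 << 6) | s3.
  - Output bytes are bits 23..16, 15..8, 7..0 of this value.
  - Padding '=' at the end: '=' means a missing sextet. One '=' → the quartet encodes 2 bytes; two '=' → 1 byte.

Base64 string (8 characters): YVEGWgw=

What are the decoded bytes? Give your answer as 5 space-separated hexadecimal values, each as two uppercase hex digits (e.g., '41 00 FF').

After char 0 ('Y'=24): chars_in_quartet=1 acc=0x18 bytes_emitted=0
After char 1 ('V'=21): chars_in_quartet=2 acc=0x615 bytes_emitted=0
After char 2 ('E'=4): chars_in_quartet=3 acc=0x18544 bytes_emitted=0
After char 3 ('G'=6): chars_in_quartet=4 acc=0x615106 -> emit 61 51 06, reset; bytes_emitted=3
After char 4 ('W'=22): chars_in_quartet=1 acc=0x16 bytes_emitted=3
After char 5 ('g'=32): chars_in_quartet=2 acc=0x5A0 bytes_emitted=3
After char 6 ('w'=48): chars_in_quartet=3 acc=0x16830 bytes_emitted=3
Padding '=': partial quartet acc=0x16830 -> emit 5A 0C; bytes_emitted=5

Answer: 61 51 06 5A 0C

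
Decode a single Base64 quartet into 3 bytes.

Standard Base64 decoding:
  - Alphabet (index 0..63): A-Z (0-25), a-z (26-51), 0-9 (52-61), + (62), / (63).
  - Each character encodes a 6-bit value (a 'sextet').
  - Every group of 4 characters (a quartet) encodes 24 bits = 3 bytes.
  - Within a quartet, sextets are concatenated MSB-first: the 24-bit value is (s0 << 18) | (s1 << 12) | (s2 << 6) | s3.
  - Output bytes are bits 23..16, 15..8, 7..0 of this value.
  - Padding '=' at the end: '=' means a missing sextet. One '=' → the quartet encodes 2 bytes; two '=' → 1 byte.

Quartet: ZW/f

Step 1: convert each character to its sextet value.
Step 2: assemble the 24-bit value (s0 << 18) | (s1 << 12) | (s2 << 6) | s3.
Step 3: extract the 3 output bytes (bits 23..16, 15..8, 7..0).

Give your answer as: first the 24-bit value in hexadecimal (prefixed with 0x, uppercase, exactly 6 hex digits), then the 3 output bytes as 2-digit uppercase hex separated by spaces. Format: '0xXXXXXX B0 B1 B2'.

Answer: 0x656FDF 65 6F DF

Derivation:
Sextets: Z=25, W=22, /=63, f=31
24-bit: (25<<18) | (22<<12) | (63<<6) | 31
      = 0x640000 | 0x016000 | 0x000FC0 | 0x00001F
      = 0x656FDF
Bytes: (v>>16)&0xFF=65, (v>>8)&0xFF=6F, v&0xFF=DF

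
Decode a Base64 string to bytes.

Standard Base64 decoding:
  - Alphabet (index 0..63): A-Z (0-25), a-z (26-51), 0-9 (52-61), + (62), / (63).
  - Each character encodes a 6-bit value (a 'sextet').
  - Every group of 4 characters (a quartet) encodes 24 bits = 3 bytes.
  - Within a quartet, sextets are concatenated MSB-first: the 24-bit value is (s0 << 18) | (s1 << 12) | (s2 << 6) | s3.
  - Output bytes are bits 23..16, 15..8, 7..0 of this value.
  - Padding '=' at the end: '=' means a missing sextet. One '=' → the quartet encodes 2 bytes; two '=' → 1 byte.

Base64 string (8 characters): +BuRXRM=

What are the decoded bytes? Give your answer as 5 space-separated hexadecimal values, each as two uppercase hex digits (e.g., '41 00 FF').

Answer: F8 1B 91 5D 13

Derivation:
After char 0 ('+'=62): chars_in_quartet=1 acc=0x3E bytes_emitted=0
After char 1 ('B'=1): chars_in_quartet=2 acc=0xF81 bytes_emitted=0
After char 2 ('u'=46): chars_in_quartet=3 acc=0x3E06E bytes_emitted=0
After char 3 ('R'=17): chars_in_quartet=4 acc=0xF81B91 -> emit F8 1B 91, reset; bytes_emitted=3
After char 4 ('X'=23): chars_in_quartet=1 acc=0x17 bytes_emitted=3
After char 5 ('R'=17): chars_in_quartet=2 acc=0x5D1 bytes_emitted=3
After char 6 ('M'=12): chars_in_quartet=3 acc=0x1744C bytes_emitted=3
Padding '=': partial quartet acc=0x1744C -> emit 5D 13; bytes_emitted=5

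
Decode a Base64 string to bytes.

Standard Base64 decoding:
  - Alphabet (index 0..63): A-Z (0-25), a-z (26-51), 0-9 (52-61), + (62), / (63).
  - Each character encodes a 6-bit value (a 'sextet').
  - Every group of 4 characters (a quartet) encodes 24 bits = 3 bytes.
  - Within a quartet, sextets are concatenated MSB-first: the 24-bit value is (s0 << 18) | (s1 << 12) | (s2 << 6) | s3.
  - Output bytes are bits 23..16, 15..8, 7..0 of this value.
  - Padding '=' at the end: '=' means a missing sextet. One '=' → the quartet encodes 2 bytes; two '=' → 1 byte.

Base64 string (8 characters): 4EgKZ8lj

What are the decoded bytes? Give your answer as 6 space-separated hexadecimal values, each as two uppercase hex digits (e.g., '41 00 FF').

Answer: E0 48 0A 67 C9 63

Derivation:
After char 0 ('4'=56): chars_in_quartet=1 acc=0x38 bytes_emitted=0
After char 1 ('E'=4): chars_in_quartet=2 acc=0xE04 bytes_emitted=0
After char 2 ('g'=32): chars_in_quartet=3 acc=0x38120 bytes_emitted=0
After char 3 ('K'=10): chars_in_quartet=4 acc=0xE0480A -> emit E0 48 0A, reset; bytes_emitted=3
After char 4 ('Z'=25): chars_in_quartet=1 acc=0x19 bytes_emitted=3
After char 5 ('8'=60): chars_in_quartet=2 acc=0x67C bytes_emitted=3
After char 6 ('l'=37): chars_in_quartet=3 acc=0x19F25 bytes_emitted=3
After char 7 ('j'=35): chars_in_quartet=4 acc=0x67C963 -> emit 67 C9 63, reset; bytes_emitted=6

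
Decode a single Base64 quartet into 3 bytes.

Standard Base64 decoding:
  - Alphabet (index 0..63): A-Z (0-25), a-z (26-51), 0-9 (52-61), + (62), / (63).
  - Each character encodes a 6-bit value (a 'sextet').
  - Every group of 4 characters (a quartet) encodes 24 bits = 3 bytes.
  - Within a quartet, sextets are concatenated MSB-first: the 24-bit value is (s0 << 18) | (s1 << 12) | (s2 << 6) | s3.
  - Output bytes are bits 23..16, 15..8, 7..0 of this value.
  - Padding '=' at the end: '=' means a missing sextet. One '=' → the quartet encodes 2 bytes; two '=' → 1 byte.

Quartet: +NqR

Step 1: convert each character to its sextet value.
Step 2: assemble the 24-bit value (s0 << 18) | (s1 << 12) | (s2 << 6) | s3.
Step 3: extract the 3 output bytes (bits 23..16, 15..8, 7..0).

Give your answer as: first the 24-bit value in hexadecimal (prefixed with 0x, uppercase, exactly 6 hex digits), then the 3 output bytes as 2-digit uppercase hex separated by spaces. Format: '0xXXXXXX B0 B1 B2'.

Answer: 0xF8DA91 F8 DA 91

Derivation:
Sextets: +=62, N=13, q=42, R=17
24-bit: (62<<18) | (13<<12) | (42<<6) | 17
      = 0xF80000 | 0x00D000 | 0x000A80 | 0x000011
      = 0xF8DA91
Bytes: (v>>16)&0xFF=F8, (v>>8)&0xFF=DA, v&0xFF=91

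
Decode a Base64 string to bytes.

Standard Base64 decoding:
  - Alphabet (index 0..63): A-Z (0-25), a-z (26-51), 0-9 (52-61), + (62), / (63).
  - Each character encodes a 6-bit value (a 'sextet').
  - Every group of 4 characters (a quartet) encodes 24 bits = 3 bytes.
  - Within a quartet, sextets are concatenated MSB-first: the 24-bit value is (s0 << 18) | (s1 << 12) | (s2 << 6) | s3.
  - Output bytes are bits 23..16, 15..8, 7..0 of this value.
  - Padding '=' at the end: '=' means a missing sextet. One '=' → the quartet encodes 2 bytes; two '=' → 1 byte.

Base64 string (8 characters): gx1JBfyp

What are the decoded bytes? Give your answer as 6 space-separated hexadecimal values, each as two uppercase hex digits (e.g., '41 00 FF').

After char 0 ('g'=32): chars_in_quartet=1 acc=0x20 bytes_emitted=0
After char 1 ('x'=49): chars_in_quartet=2 acc=0x831 bytes_emitted=0
After char 2 ('1'=53): chars_in_quartet=3 acc=0x20C75 bytes_emitted=0
After char 3 ('J'=9): chars_in_quartet=4 acc=0x831D49 -> emit 83 1D 49, reset; bytes_emitted=3
After char 4 ('B'=1): chars_in_quartet=1 acc=0x1 bytes_emitted=3
After char 5 ('f'=31): chars_in_quartet=2 acc=0x5F bytes_emitted=3
After char 6 ('y'=50): chars_in_quartet=3 acc=0x17F2 bytes_emitted=3
After char 7 ('p'=41): chars_in_quartet=4 acc=0x5FCA9 -> emit 05 FC A9, reset; bytes_emitted=6

Answer: 83 1D 49 05 FC A9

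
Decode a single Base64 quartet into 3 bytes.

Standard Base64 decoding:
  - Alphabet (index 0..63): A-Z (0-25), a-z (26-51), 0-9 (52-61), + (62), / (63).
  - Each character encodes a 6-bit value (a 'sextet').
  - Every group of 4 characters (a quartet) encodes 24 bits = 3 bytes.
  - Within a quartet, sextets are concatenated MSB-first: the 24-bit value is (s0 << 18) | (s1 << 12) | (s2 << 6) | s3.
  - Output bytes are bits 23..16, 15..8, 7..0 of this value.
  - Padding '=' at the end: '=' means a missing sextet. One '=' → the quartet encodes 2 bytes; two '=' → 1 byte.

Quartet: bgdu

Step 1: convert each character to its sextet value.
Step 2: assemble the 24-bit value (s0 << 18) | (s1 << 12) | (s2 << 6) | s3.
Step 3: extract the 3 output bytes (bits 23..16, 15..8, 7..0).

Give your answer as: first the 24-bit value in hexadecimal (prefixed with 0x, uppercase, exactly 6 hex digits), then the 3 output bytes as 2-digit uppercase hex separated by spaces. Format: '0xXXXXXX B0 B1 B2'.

Sextets: b=27, g=32, d=29, u=46
24-bit: (27<<18) | (32<<12) | (29<<6) | 46
      = 0x6C0000 | 0x020000 | 0x000740 | 0x00002E
      = 0x6E076E
Bytes: (v>>16)&0xFF=6E, (v>>8)&0xFF=07, v&0xFF=6E

Answer: 0x6E076E 6E 07 6E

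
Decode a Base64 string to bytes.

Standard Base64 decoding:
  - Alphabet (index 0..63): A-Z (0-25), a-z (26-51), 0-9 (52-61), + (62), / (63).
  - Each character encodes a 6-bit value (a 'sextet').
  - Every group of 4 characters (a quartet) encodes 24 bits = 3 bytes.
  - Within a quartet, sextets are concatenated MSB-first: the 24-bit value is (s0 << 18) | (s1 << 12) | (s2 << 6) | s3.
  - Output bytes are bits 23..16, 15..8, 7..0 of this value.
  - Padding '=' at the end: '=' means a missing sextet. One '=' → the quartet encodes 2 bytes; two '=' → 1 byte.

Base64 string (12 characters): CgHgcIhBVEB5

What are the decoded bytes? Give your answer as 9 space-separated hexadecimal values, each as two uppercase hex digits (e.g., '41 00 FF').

Answer: 0A 01 E0 70 88 41 54 40 79

Derivation:
After char 0 ('C'=2): chars_in_quartet=1 acc=0x2 bytes_emitted=0
After char 1 ('g'=32): chars_in_quartet=2 acc=0xA0 bytes_emitted=0
After char 2 ('H'=7): chars_in_quartet=3 acc=0x2807 bytes_emitted=0
After char 3 ('g'=32): chars_in_quartet=4 acc=0xA01E0 -> emit 0A 01 E0, reset; bytes_emitted=3
After char 4 ('c'=28): chars_in_quartet=1 acc=0x1C bytes_emitted=3
After char 5 ('I'=8): chars_in_quartet=2 acc=0x708 bytes_emitted=3
After char 6 ('h'=33): chars_in_quartet=3 acc=0x1C221 bytes_emitted=3
After char 7 ('B'=1): chars_in_quartet=4 acc=0x708841 -> emit 70 88 41, reset; bytes_emitted=6
After char 8 ('V'=21): chars_in_quartet=1 acc=0x15 bytes_emitted=6
After char 9 ('E'=4): chars_in_quartet=2 acc=0x544 bytes_emitted=6
After char 10 ('B'=1): chars_in_quartet=3 acc=0x15101 bytes_emitted=6
After char 11 ('5'=57): chars_in_quartet=4 acc=0x544079 -> emit 54 40 79, reset; bytes_emitted=9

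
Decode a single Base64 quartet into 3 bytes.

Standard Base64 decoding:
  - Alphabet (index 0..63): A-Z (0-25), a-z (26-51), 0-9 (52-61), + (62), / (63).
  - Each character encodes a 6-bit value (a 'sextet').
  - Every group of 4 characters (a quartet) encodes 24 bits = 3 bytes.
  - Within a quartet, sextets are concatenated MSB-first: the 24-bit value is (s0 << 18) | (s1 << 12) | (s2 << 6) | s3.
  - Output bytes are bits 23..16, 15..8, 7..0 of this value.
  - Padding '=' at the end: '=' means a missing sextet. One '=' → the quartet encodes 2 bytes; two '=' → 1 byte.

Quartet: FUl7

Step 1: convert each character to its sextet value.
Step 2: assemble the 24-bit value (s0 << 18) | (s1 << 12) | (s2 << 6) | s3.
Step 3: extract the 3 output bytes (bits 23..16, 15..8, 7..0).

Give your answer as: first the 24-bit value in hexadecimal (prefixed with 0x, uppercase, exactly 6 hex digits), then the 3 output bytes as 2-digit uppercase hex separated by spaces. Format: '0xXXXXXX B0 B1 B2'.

Sextets: F=5, U=20, l=37, 7=59
24-bit: (5<<18) | (20<<12) | (37<<6) | 59
      = 0x140000 | 0x014000 | 0x000940 | 0x00003B
      = 0x15497B
Bytes: (v>>16)&0xFF=15, (v>>8)&0xFF=49, v&0xFF=7B

Answer: 0x15497B 15 49 7B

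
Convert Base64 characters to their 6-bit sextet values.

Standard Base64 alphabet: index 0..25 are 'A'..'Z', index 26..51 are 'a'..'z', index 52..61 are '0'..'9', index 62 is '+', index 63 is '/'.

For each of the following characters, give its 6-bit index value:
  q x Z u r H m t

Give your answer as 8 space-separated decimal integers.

'q': a..z range, 26 + ord('q') − ord('a') = 42
'x': a..z range, 26 + ord('x') − ord('a') = 49
'Z': A..Z range, ord('Z') − ord('A') = 25
'u': a..z range, 26 + ord('u') − ord('a') = 46
'r': a..z range, 26 + ord('r') − ord('a') = 43
'H': A..Z range, ord('H') − ord('A') = 7
'm': a..z range, 26 + ord('m') − ord('a') = 38
't': a..z range, 26 + ord('t') − ord('a') = 45

Answer: 42 49 25 46 43 7 38 45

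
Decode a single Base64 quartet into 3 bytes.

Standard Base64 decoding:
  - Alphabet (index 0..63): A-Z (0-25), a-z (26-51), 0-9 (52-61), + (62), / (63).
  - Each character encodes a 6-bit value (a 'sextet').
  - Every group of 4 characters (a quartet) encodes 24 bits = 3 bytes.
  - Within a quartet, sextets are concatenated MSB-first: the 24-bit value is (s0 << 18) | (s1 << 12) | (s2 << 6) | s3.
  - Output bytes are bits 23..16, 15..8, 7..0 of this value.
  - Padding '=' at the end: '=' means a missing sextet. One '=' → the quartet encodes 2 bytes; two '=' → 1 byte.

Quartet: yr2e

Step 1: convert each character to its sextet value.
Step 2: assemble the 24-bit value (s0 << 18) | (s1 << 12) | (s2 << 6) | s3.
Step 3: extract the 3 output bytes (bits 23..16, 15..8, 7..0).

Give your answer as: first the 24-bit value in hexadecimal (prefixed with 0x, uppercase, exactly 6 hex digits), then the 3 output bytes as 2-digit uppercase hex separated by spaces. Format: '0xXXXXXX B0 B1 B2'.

Sextets: y=50, r=43, 2=54, e=30
24-bit: (50<<18) | (43<<12) | (54<<6) | 30
      = 0xC80000 | 0x02B000 | 0x000D80 | 0x00001E
      = 0xCABD9E
Bytes: (v>>16)&0xFF=CA, (v>>8)&0xFF=BD, v&0xFF=9E

Answer: 0xCABD9E CA BD 9E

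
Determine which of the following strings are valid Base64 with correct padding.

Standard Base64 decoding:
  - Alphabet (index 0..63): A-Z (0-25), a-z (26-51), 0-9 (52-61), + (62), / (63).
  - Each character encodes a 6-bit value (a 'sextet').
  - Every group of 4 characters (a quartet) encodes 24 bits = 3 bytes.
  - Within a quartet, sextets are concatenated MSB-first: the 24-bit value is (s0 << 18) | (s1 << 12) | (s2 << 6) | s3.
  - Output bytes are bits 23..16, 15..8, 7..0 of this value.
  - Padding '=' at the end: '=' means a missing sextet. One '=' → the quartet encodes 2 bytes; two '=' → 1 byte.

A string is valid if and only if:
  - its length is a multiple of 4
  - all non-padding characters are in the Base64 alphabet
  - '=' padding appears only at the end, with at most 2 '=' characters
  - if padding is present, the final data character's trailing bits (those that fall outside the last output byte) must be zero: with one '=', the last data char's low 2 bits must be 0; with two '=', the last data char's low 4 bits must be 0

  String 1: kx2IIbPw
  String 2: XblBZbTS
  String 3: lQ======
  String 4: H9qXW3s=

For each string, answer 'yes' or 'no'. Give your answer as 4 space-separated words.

String 1: 'kx2IIbPw' → valid
String 2: 'XblBZbTS' → valid
String 3: 'lQ======' → invalid (6 pad chars (max 2))
String 4: 'H9qXW3s=' → valid

Answer: yes yes no yes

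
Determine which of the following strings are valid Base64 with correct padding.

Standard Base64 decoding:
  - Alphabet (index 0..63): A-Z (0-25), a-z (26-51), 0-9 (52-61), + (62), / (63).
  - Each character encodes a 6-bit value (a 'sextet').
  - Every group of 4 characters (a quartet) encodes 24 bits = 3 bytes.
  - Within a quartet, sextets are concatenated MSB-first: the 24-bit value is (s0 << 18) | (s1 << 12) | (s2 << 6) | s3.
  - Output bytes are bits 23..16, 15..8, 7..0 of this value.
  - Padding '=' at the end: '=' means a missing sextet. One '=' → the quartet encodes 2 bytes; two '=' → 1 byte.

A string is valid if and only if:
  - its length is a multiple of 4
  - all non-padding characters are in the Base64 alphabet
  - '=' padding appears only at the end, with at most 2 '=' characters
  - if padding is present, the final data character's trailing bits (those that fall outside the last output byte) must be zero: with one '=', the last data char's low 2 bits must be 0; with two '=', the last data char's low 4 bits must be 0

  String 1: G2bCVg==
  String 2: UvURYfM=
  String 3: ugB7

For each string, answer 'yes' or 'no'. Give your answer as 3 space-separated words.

String 1: 'G2bCVg==' → valid
String 2: 'UvURYfM=' → valid
String 3: 'ugB7' → valid

Answer: yes yes yes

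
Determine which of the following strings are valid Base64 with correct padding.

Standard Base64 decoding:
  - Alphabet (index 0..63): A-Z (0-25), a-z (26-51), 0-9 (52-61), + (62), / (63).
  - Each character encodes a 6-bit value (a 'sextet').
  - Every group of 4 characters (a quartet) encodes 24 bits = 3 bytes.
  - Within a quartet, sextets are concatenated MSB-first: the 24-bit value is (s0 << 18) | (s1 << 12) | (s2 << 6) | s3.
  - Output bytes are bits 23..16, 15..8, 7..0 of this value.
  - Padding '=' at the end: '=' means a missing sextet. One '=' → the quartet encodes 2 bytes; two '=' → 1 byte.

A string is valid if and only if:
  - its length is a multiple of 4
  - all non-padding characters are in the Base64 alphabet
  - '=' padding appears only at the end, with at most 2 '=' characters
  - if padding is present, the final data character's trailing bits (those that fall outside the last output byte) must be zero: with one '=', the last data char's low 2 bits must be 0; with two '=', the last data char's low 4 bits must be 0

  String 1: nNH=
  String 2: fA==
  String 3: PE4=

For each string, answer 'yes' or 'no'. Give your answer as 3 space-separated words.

String 1: 'nNH=' → invalid (bad trailing bits)
String 2: 'fA==' → valid
String 3: 'PE4=' → valid

Answer: no yes yes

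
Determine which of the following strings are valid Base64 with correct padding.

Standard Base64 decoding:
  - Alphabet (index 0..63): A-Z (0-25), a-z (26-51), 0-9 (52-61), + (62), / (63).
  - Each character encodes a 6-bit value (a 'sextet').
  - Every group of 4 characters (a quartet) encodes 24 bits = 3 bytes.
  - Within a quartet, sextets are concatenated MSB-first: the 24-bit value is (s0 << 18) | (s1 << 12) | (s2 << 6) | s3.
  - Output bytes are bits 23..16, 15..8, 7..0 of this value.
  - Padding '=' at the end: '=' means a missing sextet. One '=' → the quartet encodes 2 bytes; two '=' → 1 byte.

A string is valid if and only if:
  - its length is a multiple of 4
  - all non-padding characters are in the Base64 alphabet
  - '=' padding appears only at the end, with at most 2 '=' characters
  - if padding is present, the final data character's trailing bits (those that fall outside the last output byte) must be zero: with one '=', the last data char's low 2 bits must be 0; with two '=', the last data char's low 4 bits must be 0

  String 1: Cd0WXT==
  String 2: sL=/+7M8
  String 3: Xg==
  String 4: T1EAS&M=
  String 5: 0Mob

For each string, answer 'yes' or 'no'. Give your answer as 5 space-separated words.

Answer: no no yes no yes

Derivation:
String 1: 'Cd0WXT==' → invalid (bad trailing bits)
String 2: 'sL=/+7M8' → invalid (bad char(s): ['=']; '=' in middle)
String 3: 'Xg==' → valid
String 4: 'T1EAS&M=' → invalid (bad char(s): ['&'])
String 5: '0Mob' → valid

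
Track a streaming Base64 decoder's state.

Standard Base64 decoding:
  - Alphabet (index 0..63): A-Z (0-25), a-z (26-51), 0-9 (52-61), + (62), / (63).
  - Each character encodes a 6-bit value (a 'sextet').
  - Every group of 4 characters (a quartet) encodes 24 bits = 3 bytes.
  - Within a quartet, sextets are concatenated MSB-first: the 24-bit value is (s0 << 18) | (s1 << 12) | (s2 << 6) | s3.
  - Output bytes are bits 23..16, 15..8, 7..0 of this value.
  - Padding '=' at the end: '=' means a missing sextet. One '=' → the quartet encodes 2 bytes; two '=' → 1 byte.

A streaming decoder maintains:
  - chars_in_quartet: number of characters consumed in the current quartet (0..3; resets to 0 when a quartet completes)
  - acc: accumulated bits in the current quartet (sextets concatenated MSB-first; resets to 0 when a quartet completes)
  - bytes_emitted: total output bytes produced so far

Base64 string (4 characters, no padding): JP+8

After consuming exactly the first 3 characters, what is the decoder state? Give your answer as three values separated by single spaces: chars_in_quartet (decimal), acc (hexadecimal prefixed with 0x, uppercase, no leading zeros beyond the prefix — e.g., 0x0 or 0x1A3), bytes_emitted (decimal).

Answer: 3 0x93FE 0

Derivation:
After char 0 ('J'=9): chars_in_quartet=1 acc=0x9 bytes_emitted=0
After char 1 ('P'=15): chars_in_quartet=2 acc=0x24F bytes_emitted=0
After char 2 ('+'=62): chars_in_quartet=3 acc=0x93FE bytes_emitted=0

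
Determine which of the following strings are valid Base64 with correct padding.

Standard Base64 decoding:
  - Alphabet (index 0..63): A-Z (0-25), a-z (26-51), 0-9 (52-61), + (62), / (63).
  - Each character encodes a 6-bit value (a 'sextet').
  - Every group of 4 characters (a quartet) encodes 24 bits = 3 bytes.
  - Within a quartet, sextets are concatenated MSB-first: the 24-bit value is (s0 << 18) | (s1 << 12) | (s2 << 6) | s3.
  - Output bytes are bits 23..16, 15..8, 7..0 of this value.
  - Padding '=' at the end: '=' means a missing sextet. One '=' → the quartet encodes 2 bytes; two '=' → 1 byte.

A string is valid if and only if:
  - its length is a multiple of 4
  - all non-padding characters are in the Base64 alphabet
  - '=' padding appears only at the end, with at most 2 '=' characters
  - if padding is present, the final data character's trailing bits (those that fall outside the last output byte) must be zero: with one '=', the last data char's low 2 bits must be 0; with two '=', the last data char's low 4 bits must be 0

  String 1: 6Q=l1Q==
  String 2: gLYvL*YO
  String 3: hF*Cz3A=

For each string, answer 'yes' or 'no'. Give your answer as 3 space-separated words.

String 1: '6Q=l1Q==' → invalid (bad char(s): ['=']; '=' in middle)
String 2: 'gLYvL*YO' → invalid (bad char(s): ['*'])
String 3: 'hF*Cz3A=' → invalid (bad char(s): ['*'])

Answer: no no no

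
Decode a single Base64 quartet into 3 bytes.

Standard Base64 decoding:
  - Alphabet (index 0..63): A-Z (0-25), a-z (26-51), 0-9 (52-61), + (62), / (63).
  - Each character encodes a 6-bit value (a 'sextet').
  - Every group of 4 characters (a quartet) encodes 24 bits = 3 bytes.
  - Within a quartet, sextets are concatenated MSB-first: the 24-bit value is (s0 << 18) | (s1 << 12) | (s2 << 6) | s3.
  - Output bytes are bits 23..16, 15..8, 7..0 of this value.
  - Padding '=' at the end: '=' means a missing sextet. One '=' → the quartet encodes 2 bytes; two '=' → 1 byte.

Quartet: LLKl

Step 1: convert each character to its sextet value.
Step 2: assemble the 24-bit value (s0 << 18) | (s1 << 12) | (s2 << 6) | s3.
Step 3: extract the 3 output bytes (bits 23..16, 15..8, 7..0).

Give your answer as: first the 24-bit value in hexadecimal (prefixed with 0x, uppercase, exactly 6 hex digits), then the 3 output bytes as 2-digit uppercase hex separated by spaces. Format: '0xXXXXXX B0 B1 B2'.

Answer: 0x2CB2A5 2C B2 A5

Derivation:
Sextets: L=11, L=11, K=10, l=37
24-bit: (11<<18) | (11<<12) | (10<<6) | 37
      = 0x2C0000 | 0x00B000 | 0x000280 | 0x000025
      = 0x2CB2A5
Bytes: (v>>16)&0xFF=2C, (v>>8)&0xFF=B2, v&0xFF=A5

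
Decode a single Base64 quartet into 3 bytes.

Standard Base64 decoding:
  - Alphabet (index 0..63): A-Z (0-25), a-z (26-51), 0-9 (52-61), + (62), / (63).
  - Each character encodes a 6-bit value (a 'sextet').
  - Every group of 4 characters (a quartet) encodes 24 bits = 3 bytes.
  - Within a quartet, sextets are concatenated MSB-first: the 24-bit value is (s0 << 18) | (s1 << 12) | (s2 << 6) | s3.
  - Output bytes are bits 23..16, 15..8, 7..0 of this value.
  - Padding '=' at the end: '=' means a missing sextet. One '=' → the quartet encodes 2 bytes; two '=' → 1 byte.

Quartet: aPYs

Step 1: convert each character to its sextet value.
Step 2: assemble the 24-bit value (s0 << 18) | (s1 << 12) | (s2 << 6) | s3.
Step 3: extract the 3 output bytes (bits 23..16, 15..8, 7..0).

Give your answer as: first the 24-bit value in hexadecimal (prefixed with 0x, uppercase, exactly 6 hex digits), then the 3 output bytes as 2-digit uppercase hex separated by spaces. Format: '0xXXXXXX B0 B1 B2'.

Answer: 0x68F62C 68 F6 2C

Derivation:
Sextets: a=26, P=15, Y=24, s=44
24-bit: (26<<18) | (15<<12) | (24<<6) | 44
      = 0x680000 | 0x00F000 | 0x000600 | 0x00002C
      = 0x68F62C
Bytes: (v>>16)&0xFF=68, (v>>8)&0xFF=F6, v&0xFF=2C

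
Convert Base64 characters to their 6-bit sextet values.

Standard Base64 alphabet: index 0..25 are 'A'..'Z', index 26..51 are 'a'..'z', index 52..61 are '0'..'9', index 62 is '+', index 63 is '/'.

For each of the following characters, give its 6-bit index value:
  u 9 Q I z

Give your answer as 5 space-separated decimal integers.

'u': a..z range, 26 + ord('u') − ord('a') = 46
'9': 0..9 range, 52 + ord('9') − ord('0') = 61
'Q': A..Z range, ord('Q') − ord('A') = 16
'I': A..Z range, ord('I') − ord('A') = 8
'z': a..z range, 26 + ord('z') − ord('a') = 51

Answer: 46 61 16 8 51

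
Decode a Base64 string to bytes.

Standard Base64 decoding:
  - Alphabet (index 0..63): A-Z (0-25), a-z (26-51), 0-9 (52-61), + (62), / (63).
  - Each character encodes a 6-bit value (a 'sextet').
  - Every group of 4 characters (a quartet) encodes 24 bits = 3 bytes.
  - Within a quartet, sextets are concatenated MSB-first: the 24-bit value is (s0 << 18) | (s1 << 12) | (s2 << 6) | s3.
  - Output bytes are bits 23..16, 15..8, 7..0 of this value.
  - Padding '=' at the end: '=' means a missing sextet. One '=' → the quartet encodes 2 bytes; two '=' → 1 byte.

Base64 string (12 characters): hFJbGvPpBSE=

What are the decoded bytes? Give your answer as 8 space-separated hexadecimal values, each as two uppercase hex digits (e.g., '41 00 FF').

Answer: 84 52 5B 1A F3 E9 05 21

Derivation:
After char 0 ('h'=33): chars_in_quartet=1 acc=0x21 bytes_emitted=0
After char 1 ('F'=5): chars_in_quartet=2 acc=0x845 bytes_emitted=0
After char 2 ('J'=9): chars_in_quartet=3 acc=0x21149 bytes_emitted=0
After char 3 ('b'=27): chars_in_quartet=4 acc=0x84525B -> emit 84 52 5B, reset; bytes_emitted=3
After char 4 ('G'=6): chars_in_quartet=1 acc=0x6 bytes_emitted=3
After char 5 ('v'=47): chars_in_quartet=2 acc=0x1AF bytes_emitted=3
After char 6 ('P'=15): chars_in_quartet=3 acc=0x6BCF bytes_emitted=3
After char 7 ('p'=41): chars_in_quartet=4 acc=0x1AF3E9 -> emit 1A F3 E9, reset; bytes_emitted=6
After char 8 ('B'=1): chars_in_quartet=1 acc=0x1 bytes_emitted=6
After char 9 ('S'=18): chars_in_quartet=2 acc=0x52 bytes_emitted=6
After char 10 ('E'=4): chars_in_quartet=3 acc=0x1484 bytes_emitted=6
Padding '=': partial quartet acc=0x1484 -> emit 05 21; bytes_emitted=8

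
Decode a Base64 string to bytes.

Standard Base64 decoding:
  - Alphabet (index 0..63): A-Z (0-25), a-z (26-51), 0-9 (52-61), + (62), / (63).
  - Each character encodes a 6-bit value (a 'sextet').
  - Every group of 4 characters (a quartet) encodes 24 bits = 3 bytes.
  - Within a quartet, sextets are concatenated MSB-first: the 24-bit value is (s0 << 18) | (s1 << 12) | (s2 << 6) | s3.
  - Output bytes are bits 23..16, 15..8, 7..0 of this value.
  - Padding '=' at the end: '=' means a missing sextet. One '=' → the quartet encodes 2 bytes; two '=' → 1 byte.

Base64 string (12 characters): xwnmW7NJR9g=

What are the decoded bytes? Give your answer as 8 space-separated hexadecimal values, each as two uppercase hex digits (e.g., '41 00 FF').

Answer: C7 09 E6 5B B3 49 47 D8

Derivation:
After char 0 ('x'=49): chars_in_quartet=1 acc=0x31 bytes_emitted=0
After char 1 ('w'=48): chars_in_quartet=2 acc=0xC70 bytes_emitted=0
After char 2 ('n'=39): chars_in_quartet=3 acc=0x31C27 bytes_emitted=0
After char 3 ('m'=38): chars_in_quartet=4 acc=0xC709E6 -> emit C7 09 E6, reset; bytes_emitted=3
After char 4 ('W'=22): chars_in_quartet=1 acc=0x16 bytes_emitted=3
After char 5 ('7'=59): chars_in_quartet=2 acc=0x5BB bytes_emitted=3
After char 6 ('N'=13): chars_in_quartet=3 acc=0x16ECD bytes_emitted=3
After char 7 ('J'=9): chars_in_quartet=4 acc=0x5BB349 -> emit 5B B3 49, reset; bytes_emitted=6
After char 8 ('R'=17): chars_in_quartet=1 acc=0x11 bytes_emitted=6
After char 9 ('9'=61): chars_in_quartet=2 acc=0x47D bytes_emitted=6
After char 10 ('g'=32): chars_in_quartet=3 acc=0x11F60 bytes_emitted=6
Padding '=': partial quartet acc=0x11F60 -> emit 47 D8; bytes_emitted=8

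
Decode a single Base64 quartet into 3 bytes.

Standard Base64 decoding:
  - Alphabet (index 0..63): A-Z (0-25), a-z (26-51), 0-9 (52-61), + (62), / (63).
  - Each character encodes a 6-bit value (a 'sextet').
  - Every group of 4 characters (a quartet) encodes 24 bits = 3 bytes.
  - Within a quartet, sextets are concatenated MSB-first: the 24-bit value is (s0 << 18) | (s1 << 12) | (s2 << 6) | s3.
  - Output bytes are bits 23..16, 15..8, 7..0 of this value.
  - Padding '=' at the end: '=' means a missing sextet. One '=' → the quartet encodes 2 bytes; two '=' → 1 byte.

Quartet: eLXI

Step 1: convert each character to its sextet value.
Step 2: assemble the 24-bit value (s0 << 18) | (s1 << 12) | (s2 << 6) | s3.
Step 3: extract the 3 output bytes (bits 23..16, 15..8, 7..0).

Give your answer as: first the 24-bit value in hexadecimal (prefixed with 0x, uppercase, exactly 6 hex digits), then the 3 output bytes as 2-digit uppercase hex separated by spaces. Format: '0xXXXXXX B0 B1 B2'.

Answer: 0x78B5C8 78 B5 C8

Derivation:
Sextets: e=30, L=11, X=23, I=8
24-bit: (30<<18) | (11<<12) | (23<<6) | 8
      = 0x780000 | 0x00B000 | 0x0005C0 | 0x000008
      = 0x78B5C8
Bytes: (v>>16)&0xFF=78, (v>>8)&0xFF=B5, v&0xFF=C8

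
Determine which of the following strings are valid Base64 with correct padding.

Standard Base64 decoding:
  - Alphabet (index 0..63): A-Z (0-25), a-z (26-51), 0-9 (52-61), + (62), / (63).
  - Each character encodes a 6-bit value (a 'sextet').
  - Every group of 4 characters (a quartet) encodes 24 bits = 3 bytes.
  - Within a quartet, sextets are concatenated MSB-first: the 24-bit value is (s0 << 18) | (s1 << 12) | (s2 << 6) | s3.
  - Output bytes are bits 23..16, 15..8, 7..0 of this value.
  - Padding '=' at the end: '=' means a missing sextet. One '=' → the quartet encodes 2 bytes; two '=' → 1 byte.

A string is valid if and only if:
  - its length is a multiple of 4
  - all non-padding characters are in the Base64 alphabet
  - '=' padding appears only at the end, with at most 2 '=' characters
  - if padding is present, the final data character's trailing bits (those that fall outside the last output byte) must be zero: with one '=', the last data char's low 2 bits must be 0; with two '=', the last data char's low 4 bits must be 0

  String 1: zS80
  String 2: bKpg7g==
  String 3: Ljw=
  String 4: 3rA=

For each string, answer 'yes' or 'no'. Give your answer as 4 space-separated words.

Answer: yes yes yes yes

Derivation:
String 1: 'zS80' → valid
String 2: 'bKpg7g==' → valid
String 3: 'Ljw=' → valid
String 4: '3rA=' → valid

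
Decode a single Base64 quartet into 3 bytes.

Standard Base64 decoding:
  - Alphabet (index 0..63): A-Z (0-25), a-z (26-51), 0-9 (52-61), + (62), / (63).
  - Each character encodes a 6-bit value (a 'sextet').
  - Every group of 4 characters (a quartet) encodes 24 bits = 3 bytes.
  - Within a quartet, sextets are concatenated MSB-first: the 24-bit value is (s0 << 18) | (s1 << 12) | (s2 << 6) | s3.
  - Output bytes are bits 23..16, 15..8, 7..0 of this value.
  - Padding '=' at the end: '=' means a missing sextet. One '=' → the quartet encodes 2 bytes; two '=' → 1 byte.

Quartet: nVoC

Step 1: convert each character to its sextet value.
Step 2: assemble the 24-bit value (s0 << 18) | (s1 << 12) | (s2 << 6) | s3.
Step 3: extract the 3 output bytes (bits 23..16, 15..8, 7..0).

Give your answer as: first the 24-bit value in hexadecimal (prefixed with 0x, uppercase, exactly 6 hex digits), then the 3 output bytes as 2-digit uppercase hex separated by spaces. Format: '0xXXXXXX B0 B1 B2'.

Answer: 0x9D5A02 9D 5A 02

Derivation:
Sextets: n=39, V=21, o=40, C=2
24-bit: (39<<18) | (21<<12) | (40<<6) | 2
      = 0x9C0000 | 0x015000 | 0x000A00 | 0x000002
      = 0x9D5A02
Bytes: (v>>16)&0xFF=9D, (v>>8)&0xFF=5A, v&0xFF=02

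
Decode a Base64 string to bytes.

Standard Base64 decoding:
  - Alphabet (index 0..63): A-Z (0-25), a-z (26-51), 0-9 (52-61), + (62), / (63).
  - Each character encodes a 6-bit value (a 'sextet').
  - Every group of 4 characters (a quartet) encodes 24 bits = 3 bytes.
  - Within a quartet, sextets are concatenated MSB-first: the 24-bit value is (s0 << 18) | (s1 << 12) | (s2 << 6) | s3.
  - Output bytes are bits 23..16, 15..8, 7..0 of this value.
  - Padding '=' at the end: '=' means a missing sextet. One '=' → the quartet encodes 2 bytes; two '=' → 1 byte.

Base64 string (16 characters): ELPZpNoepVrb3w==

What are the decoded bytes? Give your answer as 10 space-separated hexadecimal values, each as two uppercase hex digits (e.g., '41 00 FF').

Answer: 10 B3 D9 A4 DA 1E A5 5A DB DF

Derivation:
After char 0 ('E'=4): chars_in_quartet=1 acc=0x4 bytes_emitted=0
After char 1 ('L'=11): chars_in_quartet=2 acc=0x10B bytes_emitted=0
After char 2 ('P'=15): chars_in_quartet=3 acc=0x42CF bytes_emitted=0
After char 3 ('Z'=25): chars_in_quartet=4 acc=0x10B3D9 -> emit 10 B3 D9, reset; bytes_emitted=3
After char 4 ('p'=41): chars_in_quartet=1 acc=0x29 bytes_emitted=3
After char 5 ('N'=13): chars_in_quartet=2 acc=0xA4D bytes_emitted=3
After char 6 ('o'=40): chars_in_quartet=3 acc=0x29368 bytes_emitted=3
After char 7 ('e'=30): chars_in_quartet=4 acc=0xA4DA1E -> emit A4 DA 1E, reset; bytes_emitted=6
After char 8 ('p'=41): chars_in_quartet=1 acc=0x29 bytes_emitted=6
After char 9 ('V'=21): chars_in_quartet=2 acc=0xA55 bytes_emitted=6
After char 10 ('r'=43): chars_in_quartet=3 acc=0x2956B bytes_emitted=6
After char 11 ('b'=27): chars_in_quartet=4 acc=0xA55ADB -> emit A5 5A DB, reset; bytes_emitted=9
After char 12 ('3'=55): chars_in_quartet=1 acc=0x37 bytes_emitted=9
After char 13 ('w'=48): chars_in_quartet=2 acc=0xDF0 bytes_emitted=9
Padding '==': partial quartet acc=0xDF0 -> emit DF; bytes_emitted=10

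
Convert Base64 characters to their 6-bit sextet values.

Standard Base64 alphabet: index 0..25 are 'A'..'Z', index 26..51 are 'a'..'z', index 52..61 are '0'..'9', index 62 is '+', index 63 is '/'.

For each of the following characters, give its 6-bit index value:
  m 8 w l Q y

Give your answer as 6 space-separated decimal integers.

'm': a..z range, 26 + ord('m') − ord('a') = 38
'8': 0..9 range, 52 + ord('8') − ord('0') = 60
'w': a..z range, 26 + ord('w') − ord('a') = 48
'l': a..z range, 26 + ord('l') − ord('a') = 37
'Q': A..Z range, ord('Q') − ord('A') = 16
'y': a..z range, 26 + ord('y') − ord('a') = 50

Answer: 38 60 48 37 16 50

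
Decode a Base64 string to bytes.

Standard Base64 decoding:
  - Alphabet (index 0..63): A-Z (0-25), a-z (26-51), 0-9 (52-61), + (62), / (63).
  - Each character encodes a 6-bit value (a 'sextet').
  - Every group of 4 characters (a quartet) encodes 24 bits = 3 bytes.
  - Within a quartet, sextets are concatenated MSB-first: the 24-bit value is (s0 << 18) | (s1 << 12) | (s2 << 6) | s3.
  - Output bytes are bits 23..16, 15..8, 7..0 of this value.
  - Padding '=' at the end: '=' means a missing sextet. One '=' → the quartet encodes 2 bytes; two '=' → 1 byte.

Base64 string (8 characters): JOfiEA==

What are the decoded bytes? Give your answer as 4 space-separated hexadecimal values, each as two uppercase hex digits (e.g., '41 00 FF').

Answer: 24 E7 E2 10

Derivation:
After char 0 ('J'=9): chars_in_quartet=1 acc=0x9 bytes_emitted=0
After char 1 ('O'=14): chars_in_quartet=2 acc=0x24E bytes_emitted=0
After char 2 ('f'=31): chars_in_quartet=3 acc=0x939F bytes_emitted=0
After char 3 ('i'=34): chars_in_quartet=4 acc=0x24E7E2 -> emit 24 E7 E2, reset; bytes_emitted=3
After char 4 ('E'=4): chars_in_quartet=1 acc=0x4 bytes_emitted=3
After char 5 ('A'=0): chars_in_quartet=2 acc=0x100 bytes_emitted=3
Padding '==': partial quartet acc=0x100 -> emit 10; bytes_emitted=4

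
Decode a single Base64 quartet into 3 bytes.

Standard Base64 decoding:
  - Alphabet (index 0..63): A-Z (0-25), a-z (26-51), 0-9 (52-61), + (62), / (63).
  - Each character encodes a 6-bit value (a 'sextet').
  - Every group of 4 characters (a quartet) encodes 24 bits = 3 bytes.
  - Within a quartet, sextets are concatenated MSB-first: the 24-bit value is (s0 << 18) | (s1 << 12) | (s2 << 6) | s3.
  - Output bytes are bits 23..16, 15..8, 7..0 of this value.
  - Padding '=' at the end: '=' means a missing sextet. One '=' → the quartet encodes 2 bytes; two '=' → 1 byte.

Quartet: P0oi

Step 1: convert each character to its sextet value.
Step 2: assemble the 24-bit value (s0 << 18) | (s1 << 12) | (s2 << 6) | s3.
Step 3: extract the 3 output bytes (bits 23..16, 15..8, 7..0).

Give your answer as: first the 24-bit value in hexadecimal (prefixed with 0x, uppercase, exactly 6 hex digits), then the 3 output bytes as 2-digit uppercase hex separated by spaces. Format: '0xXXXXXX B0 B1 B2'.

Sextets: P=15, 0=52, o=40, i=34
24-bit: (15<<18) | (52<<12) | (40<<6) | 34
      = 0x3C0000 | 0x034000 | 0x000A00 | 0x000022
      = 0x3F4A22
Bytes: (v>>16)&0xFF=3F, (v>>8)&0xFF=4A, v&0xFF=22

Answer: 0x3F4A22 3F 4A 22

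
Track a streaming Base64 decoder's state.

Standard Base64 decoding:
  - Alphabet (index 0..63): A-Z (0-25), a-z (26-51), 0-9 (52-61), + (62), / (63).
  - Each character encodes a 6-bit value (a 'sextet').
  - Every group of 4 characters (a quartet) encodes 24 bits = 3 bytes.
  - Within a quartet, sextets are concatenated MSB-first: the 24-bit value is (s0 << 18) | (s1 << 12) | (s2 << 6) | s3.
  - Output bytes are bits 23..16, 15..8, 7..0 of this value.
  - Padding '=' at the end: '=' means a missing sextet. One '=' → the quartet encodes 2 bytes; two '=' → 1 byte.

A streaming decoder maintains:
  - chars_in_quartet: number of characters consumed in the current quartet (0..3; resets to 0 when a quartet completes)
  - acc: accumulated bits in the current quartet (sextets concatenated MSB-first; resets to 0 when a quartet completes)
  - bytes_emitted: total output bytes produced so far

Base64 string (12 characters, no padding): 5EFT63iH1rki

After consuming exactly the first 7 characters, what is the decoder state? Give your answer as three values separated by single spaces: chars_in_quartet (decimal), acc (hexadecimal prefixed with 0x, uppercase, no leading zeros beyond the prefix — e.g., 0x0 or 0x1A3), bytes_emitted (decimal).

After char 0 ('5'=57): chars_in_quartet=1 acc=0x39 bytes_emitted=0
After char 1 ('E'=4): chars_in_quartet=2 acc=0xE44 bytes_emitted=0
After char 2 ('F'=5): chars_in_quartet=3 acc=0x39105 bytes_emitted=0
After char 3 ('T'=19): chars_in_quartet=4 acc=0xE44153 -> emit E4 41 53, reset; bytes_emitted=3
After char 4 ('6'=58): chars_in_quartet=1 acc=0x3A bytes_emitted=3
After char 5 ('3'=55): chars_in_quartet=2 acc=0xEB7 bytes_emitted=3
After char 6 ('i'=34): chars_in_quartet=3 acc=0x3ADE2 bytes_emitted=3

Answer: 3 0x3ADE2 3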